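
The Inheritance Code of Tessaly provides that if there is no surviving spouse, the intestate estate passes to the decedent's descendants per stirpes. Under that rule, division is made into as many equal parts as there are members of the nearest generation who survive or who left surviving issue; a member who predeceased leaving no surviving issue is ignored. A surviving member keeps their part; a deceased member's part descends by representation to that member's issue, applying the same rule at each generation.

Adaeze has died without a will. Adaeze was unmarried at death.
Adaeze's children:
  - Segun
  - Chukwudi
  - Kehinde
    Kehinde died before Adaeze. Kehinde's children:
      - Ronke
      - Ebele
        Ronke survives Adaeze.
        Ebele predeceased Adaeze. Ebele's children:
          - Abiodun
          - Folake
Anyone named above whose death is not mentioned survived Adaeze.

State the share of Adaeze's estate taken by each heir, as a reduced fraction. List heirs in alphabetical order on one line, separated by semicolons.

Abiodun 1/12; Chukwudi 1/3; Folake 1/12; Ronke 1/6; Segun 1/3

There is no surviving spouse, so the entire estate passes to Adaeze's descendants per stirpes.
The estate is divided into 3 equal shares of 1/3 among Segun, Chukwudi, Kehinde.
Segun is living and takes 1/3.
Chukwudi is living and takes 1/3.
Kehinde predeceased; the 1/3 allotted to Kehinde's branch passes to Kehinde's issue by representation.
The 1/3 is divided into 2 equal shares of 1/6 among Ronke, Ebele.
Ronke is living and takes 1/6.
Ebele predeceased; the 1/6 allotted to Ebele's branch passes to Ebele's issue by representation.
The 1/6 is divided into 2 equal shares of 1/12 among Abiodun, Folake.
Abiodun is living and takes 1/12.
Folake is living and takes 1/12.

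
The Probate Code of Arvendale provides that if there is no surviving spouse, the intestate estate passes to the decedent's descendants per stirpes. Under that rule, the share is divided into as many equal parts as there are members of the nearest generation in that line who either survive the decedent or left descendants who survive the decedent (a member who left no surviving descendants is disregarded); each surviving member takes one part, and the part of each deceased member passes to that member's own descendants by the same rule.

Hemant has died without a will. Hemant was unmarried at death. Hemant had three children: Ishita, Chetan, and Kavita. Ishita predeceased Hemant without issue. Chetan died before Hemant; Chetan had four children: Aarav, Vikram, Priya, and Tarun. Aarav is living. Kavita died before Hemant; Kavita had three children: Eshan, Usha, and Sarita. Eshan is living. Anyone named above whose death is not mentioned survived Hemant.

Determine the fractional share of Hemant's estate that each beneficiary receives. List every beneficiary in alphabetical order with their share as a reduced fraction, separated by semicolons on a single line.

There is no surviving spouse, so the entire estate passes to Hemant's descendants per stirpes.
Ishita left no surviving issue, so that branch lapses and is disregarded.
The estate is divided into 2 equal shares of 1/2 among Chetan, Kavita.
Chetan predeceased; the 1/2 allotted to Chetan's branch passes to Chetan's issue by representation.
The 1/2 is divided into 4 equal shares of 1/8 among Aarav, Vikram, Priya, Tarun.
Aarav is living and takes 1/8.
Vikram is living and takes 1/8.
Priya is living and takes 1/8.
Tarun is living and takes 1/8.
Kavita predeceased; the 1/2 allotted to Kavita's branch passes to Kavita's issue by representation.
The 1/2 is divided into 3 equal shares of 1/6 among Eshan, Usha, Sarita.
Eshan is living and takes 1/6.
Usha is living and takes 1/6.
Sarita is living and takes 1/6.

Aarav 1/8; Eshan 1/6; Priya 1/8; Sarita 1/6; Tarun 1/8; Usha 1/6; Vikram 1/8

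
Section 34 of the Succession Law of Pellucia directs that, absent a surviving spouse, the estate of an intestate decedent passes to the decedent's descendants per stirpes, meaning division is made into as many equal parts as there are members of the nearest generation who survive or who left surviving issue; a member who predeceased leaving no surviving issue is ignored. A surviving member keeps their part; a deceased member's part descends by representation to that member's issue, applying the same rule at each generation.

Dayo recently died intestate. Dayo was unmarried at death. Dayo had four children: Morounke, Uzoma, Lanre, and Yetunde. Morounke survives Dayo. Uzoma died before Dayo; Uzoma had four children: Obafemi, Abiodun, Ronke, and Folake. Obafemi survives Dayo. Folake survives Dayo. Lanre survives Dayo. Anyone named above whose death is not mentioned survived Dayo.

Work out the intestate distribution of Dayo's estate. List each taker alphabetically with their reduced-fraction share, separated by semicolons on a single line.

Abiodun 1/16; Folake 1/16; Lanre 1/4; Morounke 1/4; Obafemi 1/16; Ronke 1/16; Yetunde 1/4

There is no surviving spouse, so the entire estate passes to Dayo's descendants per stirpes.
The estate is divided into 4 equal shares of 1/4 among Morounke, Uzoma, Lanre, Yetunde.
Morounke is living and takes 1/4.
Uzoma predeceased; the 1/4 allotted to Uzoma's branch passes to Uzoma's issue by representation.
The 1/4 is divided into 4 equal shares of 1/16 among Obafemi, Abiodun, Ronke, Folake.
Obafemi is living and takes 1/16.
Abiodun is living and takes 1/16.
Ronke is living and takes 1/16.
Folake is living and takes 1/16.
Lanre is living and takes 1/4.
Yetunde is living and takes 1/4.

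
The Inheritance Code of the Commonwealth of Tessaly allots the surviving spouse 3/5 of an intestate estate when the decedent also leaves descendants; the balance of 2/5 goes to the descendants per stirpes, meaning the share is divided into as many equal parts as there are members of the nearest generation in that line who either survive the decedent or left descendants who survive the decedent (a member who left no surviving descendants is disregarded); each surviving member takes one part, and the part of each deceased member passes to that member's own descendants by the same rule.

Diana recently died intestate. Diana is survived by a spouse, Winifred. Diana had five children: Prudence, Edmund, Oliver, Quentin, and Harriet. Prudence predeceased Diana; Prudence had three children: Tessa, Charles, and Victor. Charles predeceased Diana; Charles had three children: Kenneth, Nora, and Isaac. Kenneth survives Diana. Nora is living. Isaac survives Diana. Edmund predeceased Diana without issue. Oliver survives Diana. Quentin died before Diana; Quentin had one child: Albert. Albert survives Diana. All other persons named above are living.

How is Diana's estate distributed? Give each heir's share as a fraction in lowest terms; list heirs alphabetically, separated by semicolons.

Albert 1/10; Harriet 1/10; Isaac 1/90; Kenneth 1/90; Nora 1/90; Oliver 1/10; Tessa 1/30; Victor 1/30; Winifred 3/5

Winifred, as surviving spouse, takes 3/5.
The remaining 2/5 passes to Diana's descendants per stirpes.
Edmund left no surviving issue, so that branch lapses and is disregarded.
The 2/5 is divided into 4 equal shares of 1/10 among Prudence, Oliver, Quentin, Harriet.
Prudence predeceased; the 1/10 allotted to Prudence's branch passes to Prudence's issue by representation.
The 1/10 is divided into 3 equal shares of 1/30 among Tessa, Charles, Victor.
Tessa is living and takes 1/30.
Charles predeceased; the 1/30 allotted to Charles's branch passes to Charles's issue by representation.
The 1/30 is divided into 3 equal shares of 1/90 among Kenneth, Nora, Isaac.
Kenneth is living and takes 1/90.
Nora is living and takes 1/90.
Isaac is living and takes 1/90.
Victor is living and takes 1/30.
Oliver is living and takes 1/10.
Quentin predeceased; the 1/10 allotted to Quentin's branch passes to Quentin's issue by representation.
Albert is the sole taker at this level and receives the full 1/10.
Harriet is living and takes 1/10.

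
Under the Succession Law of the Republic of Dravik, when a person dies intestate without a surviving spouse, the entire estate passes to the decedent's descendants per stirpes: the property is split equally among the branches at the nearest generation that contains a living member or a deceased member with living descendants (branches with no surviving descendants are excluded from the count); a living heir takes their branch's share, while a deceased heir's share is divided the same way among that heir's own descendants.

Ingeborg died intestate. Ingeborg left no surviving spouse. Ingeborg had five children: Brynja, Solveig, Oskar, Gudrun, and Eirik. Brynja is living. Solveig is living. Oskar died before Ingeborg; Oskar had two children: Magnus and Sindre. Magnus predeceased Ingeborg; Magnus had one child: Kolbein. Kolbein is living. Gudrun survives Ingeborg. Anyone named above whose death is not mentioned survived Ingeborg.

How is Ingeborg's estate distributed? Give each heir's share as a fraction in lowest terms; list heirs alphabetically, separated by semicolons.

Brynja 1/5; Eirik 1/5; Gudrun 1/5; Kolbein 1/10; Sindre 1/10; Solveig 1/5

There is no surviving spouse, so the entire estate passes to Ingeborg's descendants per stirpes.
The estate is divided into 5 equal shares of 1/5 among Brynja, Solveig, Oskar, Gudrun, Eirik.
Brynja is living and takes 1/5.
Solveig is living and takes 1/5.
Oskar predeceased; the 1/5 allotted to Oskar's branch passes to Oskar's issue by representation.
The 1/5 is divided into 2 equal shares of 1/10 among Magnus, Sindre.
Magnus predeceased; the 1/10 allotted to Magnus's branch passes to Magnus's issue by representation.
Kolbein is the sole taker at this level and receives the full 1/10.
Sindre is living and takes 1/10.
Gudrun is living and takes 1/5.
Eirik is living and takes 1/5.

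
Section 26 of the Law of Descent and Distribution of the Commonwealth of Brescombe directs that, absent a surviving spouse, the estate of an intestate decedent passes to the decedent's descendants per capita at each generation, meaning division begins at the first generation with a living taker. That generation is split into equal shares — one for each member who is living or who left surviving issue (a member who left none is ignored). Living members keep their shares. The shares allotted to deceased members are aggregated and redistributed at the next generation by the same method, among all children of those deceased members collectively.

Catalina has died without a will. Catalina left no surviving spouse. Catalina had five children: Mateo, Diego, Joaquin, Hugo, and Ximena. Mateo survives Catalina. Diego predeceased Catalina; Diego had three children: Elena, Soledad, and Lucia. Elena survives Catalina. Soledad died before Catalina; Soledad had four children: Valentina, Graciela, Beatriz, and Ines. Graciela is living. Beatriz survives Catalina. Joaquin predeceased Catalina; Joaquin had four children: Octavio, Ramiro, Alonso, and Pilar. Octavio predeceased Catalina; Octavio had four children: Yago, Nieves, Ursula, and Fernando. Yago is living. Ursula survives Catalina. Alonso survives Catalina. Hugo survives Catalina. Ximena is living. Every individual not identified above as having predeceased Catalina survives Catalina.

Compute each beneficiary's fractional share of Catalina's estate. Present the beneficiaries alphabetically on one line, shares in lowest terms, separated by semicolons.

There is no surviving spouse, so the entire estate passes to Catalina's descendants per capita at each generation.
At generation 1 (Mateo, Diego, Joaquin, Hugo, Ximena) there are 5 shares of (1)/5 = 1/5 each.
Living: Mateo, Hugo, and Ximena — each takes 1/5.
Deceased: Diego and Joaquin. Their combined 2/5 is pooled and carried to generation 2.
At generation 2 (Elena, Soledad, Lucia, Octavio, Ramiro, Alonso, Pilar) there are 7 shares of (2/5)/7 = 2/35 each.
Living: Elena, Lucia, Ramiro, Alonso, and Pilar — each takes 2/35.
Deceased: Soledad and Octavio. Their combined 4/35 is pooled and carried to generation 3.
At generation 3 (Valentina, Graciela, Beatriz, Ines, Yago, Nieves, Ursula, Fernando) there are 8 shares of (4/35)/8 = 1/70 each.
Living: Valentina, Graciela, Beatriz, Ines, Yago, Nieves, Ursula, and Fernando — each takes 1/70.

Alonso 2/35; Beatriz 1/70; Elena 2/35; Fernando 1/70; Graciela 1/70; Hugo 1/5; Ines 1/70; Lucia 2/35; Mateo 1/5; Nieves 1/70; Pilar 2/35; Ramiro 2/35; Ursula 1/70; Valentina 1/70; Ximena 1/5; Yago 1/70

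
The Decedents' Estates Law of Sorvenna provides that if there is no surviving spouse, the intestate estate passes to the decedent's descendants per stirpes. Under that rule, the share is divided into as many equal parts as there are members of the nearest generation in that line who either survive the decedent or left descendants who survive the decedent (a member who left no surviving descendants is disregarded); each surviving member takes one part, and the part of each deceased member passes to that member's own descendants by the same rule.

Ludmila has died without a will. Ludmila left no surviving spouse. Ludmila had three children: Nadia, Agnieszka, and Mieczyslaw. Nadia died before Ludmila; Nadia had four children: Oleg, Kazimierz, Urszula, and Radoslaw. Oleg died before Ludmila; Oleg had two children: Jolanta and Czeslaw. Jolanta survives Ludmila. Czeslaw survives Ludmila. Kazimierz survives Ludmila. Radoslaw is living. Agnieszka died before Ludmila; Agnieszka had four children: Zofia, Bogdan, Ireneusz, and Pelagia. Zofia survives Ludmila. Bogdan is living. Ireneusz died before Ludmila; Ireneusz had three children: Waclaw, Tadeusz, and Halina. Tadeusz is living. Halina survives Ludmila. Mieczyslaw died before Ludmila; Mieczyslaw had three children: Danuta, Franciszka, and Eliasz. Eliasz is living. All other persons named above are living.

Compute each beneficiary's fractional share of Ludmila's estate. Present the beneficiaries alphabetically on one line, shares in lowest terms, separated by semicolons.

There is no surviving spouse, so the entire estate passes to Ludmila's descendants per stirpes.
The estate is divided into 3 equal shares of 1/3 among Nadia, Agnieszka, Mieczyslaw.
Nadia predeceased; the 1/3 allotted to Nadia's branch passes to Nadia's issue by representation.
The 1/3 is divided into 4 equal shares of 1/12 among Oleg, Kazimierz, Urszula, Radoslaw.
Oleg predeceased; the 1/12 allotted to Oleg's branch passes to Oleg's issue by representation.
The 1/12 is divided into 2 equal shares of 1/24 among Jolanta, Czeslaw.
Jolanta is living and takes 1/24.
Czeslaw is living and takes 1/24.
Kazimierz is living and takes 1/12.
Urszula is living and takes 1/12.
Radoslaw is living and takes 1/12.
Agnieszka predeceased; the 1/3 allotted to Agnieszka's branch passes to Agnieszka's issue by representation.
The 1/3 is divided into 4 equal shares of 1/12 among Zofia, Bogdan, Ireneusz, Pelagia.
Zofia is living and takes 1/12.
Bogdan is living and takes 1/12.
Ireneusz predeceased; the 1/12 allotted to Ireneusz's branch passes to Ireneusz's issue by representation.
The 1/12 is divided into 3 equal shares of 1/36 among Waclaw, Tadeusz, Halina.
Waclaw is living and takes 1/36.
Tadeusz is living and takes 1/36.
Halina is living and takes 1/36.
Pelagia is living and takes 1/12.
Mieczyslaw predeceased; the 1/3 allotted to Mieczyslaw's branch passes to Mieczyslaw's issue by representation.
The 1/3 is divided into 3 equal shares of 1/9 among Danuta, Franciszka, Eliasz.
Danuta is living and takes 1/9.
Franciszka is living and takes 1/9.
Eliasz is living and takes 1/9.

Bogdan 1/12; Czeslaw 1/24; Danuta 1/9; Eliasz 1/9; Franciszka 1/9; Halina 1/36; Jolanta 1/24; Kazimierz 1/12; Pelagia 1/12; Radoslaw 1/12; Tadeusz 1/36; Urszula 1/12; Waclaw 1/36; Zofia 1/12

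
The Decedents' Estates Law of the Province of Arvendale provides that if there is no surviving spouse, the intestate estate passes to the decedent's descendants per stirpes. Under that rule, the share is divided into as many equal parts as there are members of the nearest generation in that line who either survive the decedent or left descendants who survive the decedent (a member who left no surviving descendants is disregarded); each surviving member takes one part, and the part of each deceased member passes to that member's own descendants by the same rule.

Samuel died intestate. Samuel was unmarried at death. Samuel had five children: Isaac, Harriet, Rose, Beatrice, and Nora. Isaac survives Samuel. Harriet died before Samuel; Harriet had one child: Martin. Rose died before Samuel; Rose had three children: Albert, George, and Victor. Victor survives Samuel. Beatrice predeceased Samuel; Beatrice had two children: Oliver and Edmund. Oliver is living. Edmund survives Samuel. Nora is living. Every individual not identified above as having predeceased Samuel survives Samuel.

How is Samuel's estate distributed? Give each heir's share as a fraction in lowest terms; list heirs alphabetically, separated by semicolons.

There is no surviving spouse, so the entire estate passes to Samuel's descendants per stirpes.
The estate is divided into 5 equal shares of 1/5 among Isaac, Harriet, Rose, Beatrice, Nora.
Isaac is living and takes 1/5.
Harriet predeceased; the 1/5 allotted to Harriet's branch passes to Harriet's issue by representation.
Martin is the sole taker at this level and receives the full 1/5.
Rose predeceased; the 1/5 allotted to Rose's branch passes to Rose's issue by representation.
The 1/5 is divided into 3 equal shares of 1/15 among Albert, George, Victor.
Albert is living and takes 1/15.
George is living and takes 1/15.
Victor is living and takes 1/15.
Beatrice predeceased; the 1/5 allotted to Beatrice's branch passes to Beatrice's issue by representation.
The 1/5 is divided into 2 equal shares of 1/10 among Oliver, Edmund.
Oliver is living and takes 1/10.
Edmund is living and takes 1/10.
Nora is living and takes 1/5.

Albert 1/15; Edmund 1/10; George 1/15; Isaac 1/5; Martin 1/5; Nora 1/5; Oliver 1/10; Victor 1/15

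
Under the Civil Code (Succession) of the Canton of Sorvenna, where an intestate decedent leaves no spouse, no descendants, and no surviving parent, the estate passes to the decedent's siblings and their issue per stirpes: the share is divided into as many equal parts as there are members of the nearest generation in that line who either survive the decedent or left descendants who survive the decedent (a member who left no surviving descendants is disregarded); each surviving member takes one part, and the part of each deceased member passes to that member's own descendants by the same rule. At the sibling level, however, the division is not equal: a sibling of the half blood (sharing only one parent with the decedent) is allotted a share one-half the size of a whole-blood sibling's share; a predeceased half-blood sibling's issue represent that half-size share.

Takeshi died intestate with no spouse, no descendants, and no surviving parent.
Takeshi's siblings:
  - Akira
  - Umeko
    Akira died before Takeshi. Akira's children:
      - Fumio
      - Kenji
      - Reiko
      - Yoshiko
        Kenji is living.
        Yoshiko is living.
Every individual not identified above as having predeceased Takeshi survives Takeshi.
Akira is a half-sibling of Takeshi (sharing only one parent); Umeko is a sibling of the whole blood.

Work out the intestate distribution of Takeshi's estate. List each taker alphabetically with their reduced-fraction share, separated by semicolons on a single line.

Fumio 1/12; Kenji 1/12; Reiko 1/12; Umeko 2/3; Yoshiko 1/12

No spouse, descendants, or parent survives, so the estate passes to Takeshi's siblings per stirpes.
Half-blood siblings count for one-half the weight of whole-blood siblings at the initial division.
Dividing 1 in proportion to weights (total weight 3/2): Akira (weight 1/2) → 1/3; Umeko (weight 1) → 2/3.
Akira predeceased; the 1/3 allotted to Akira's branch passes to Akira's issue by representation.
The 1/3 is divided into 4 equal shares of 1/12 among Fumio, Kenji, Reiko, Yoshiko.
Fumio is living and takes 1/12.
Kenji is living and takes 1/12.
Reiko is living and takes 1/12.
Yoshiko is living and takes 1/12.
Umeko is living and takes 2/3.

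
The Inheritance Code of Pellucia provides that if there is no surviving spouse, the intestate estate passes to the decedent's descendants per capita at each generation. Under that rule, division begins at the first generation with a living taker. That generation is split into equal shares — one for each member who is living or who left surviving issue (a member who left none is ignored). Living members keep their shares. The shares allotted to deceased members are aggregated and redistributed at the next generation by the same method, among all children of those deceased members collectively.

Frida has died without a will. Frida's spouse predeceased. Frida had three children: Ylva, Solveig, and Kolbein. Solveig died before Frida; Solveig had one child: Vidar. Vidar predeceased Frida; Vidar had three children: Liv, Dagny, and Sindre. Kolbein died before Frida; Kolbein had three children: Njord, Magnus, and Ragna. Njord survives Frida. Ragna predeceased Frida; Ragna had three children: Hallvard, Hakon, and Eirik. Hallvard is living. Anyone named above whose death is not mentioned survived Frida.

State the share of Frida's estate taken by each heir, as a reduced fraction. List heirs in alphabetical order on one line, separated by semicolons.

Dagny 1/18; Eirik 1/18; Hakon 1/18; Hallvard 1/18; Liv 1/18; Magnus 1/6; Njord 1/6; Sindre 1/18; Ylva 1/3

There is no surviving spouse, so the entire estate passes to Frida's descendants per capita at each generation.
At generation 1 (Ylva, Solveig, Kolbein) there are 3 shares of (1)/3 = 1/3 each.
Living: Ylva — each takes 1/3.
Deceased: Solveig and Kolbein. Their combined 2/3 is pooled and carried to generation 2.
At generation 2 (Vidar, Njord, Magnus, Ragna) there are 4 shares of (2/3)/4 = 1/6 each.
Living: Njord and Magnus — each takes 1/6.
Deceased: Vidar and Ragna. Their combined 1/3 is pooled and carried to generation 3.
At generation 3 (Liv, Dagny, Sindre, Hallvard, Hakon, Eirik) there are 6 shares of (1/3)/6 = 1/18 each.
Living: Liv, Dagny, Sindre, Hallvard, Hakon, and Eirik — each takes 1/18.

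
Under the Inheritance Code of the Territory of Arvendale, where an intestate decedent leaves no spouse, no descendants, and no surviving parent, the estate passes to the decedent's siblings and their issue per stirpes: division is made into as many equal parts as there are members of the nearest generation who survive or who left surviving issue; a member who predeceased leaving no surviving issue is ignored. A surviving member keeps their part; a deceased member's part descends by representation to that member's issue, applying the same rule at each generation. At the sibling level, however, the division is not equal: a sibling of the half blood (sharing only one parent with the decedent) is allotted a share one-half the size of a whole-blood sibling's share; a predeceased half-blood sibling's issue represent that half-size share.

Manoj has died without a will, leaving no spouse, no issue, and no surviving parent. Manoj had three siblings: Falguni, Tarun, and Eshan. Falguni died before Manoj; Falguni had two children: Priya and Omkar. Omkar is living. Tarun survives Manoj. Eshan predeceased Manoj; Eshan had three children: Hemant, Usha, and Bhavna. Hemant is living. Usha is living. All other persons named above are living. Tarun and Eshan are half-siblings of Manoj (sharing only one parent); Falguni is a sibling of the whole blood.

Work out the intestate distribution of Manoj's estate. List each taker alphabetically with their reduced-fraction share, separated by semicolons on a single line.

No spouse, descendants, or parent survives, so the estate passes to Manoj's siblings per stirpes.
Half-blood siblings count for one-half the weight of whole-blood siblings at the initial division.
Dividing 1 in proportion to weights (total weight 2): Falguni (weight 1) → 1/2; Tarun (weight 1/2) → 1/4; Eshan (weight 1/2) → 1/4.
Falguni predeceased; the 1/2 allotted to Falguni's branch passes to Falguni's issue by representation.
The 1/2 is divided into 2 equal shares of 1/4 among Priya, Omkar.
Priya is living and takes 1/4.
Omkar is living and takes 1/4.
Tarun is living and takes 1/4.
Eshan predeceased; the 1/4 allotted to Eshan's branch passes to Eshan's issue by representation.
The 1/4 is divided into 3 equal shares of 1/12 among Hemant, Usha, Bhavna.
Hemant is living and takes 1/12.
Usha is living and takes 1/12.
Bhavna is living and takes 1/12.

Bhavna 1/12; Hemant 1/12; Omkar 1/4; Priya 1/4; Tarun 1/4; Usha 1/12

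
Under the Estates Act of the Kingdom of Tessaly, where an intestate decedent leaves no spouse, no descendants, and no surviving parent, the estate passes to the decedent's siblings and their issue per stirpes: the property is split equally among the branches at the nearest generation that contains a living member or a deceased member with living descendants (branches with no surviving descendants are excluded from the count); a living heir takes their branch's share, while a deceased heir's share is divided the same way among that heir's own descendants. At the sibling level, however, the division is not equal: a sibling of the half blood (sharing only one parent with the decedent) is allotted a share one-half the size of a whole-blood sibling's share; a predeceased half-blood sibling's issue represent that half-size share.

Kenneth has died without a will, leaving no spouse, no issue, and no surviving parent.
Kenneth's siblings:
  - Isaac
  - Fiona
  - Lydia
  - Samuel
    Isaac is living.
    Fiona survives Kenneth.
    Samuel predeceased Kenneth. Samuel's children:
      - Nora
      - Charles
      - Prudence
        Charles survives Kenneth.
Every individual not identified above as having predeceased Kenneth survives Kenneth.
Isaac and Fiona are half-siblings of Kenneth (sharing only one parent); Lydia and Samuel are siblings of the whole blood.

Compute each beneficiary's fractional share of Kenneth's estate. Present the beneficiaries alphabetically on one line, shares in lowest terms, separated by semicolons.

Charles 1/9; Fiona 1/6; Isaac 1/6; Lydia 1/3; Nora 1/9; Prudence 1/9

No spouse, descendants, or parent survives, so the estate passes to Kenneth's siblings per stirpes.
Half-blood siblings count for one-half the weight of whole-blood siblings at the initial division.
Dividing 1 in proportion to weights (total weight 3): Isaac (weight 1/2) → 1/6; Fiona (weight 1/2) → 1/6; Lydia (weight 1) → 1/3; Samuel (weight 1) → 1/3.
Isaac is living and takes 1/6.
Fiona is living and takes 1/6.
Lydia is living and takes 1/3.
Samuel predeceased; the 1/3 allotted to Samuel's branch passes to Samuel's issue by representation.
The 1/3 is divided into 3 equal shares of 1/9 among Nora, Charles, Prudence.
Nora is living and takes 1/9.
Charles is living and takes 1/9.
Prudence is living and takes 1/9.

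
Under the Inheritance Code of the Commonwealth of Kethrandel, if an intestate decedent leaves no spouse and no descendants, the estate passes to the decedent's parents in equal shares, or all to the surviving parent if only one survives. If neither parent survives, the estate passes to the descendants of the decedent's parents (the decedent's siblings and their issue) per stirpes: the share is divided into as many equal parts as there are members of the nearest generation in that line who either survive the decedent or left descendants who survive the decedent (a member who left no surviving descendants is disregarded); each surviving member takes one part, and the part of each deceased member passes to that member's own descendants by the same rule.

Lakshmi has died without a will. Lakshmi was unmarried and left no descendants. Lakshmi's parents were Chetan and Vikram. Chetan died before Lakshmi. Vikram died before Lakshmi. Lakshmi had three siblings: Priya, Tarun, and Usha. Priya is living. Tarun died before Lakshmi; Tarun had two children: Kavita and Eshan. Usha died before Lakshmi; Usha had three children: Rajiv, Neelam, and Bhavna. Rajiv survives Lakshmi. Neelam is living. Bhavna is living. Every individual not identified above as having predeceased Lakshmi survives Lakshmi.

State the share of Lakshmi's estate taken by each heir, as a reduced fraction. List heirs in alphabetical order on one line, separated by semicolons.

Bhavna 1/9; Eshan 1/6; Kavita 1/6; Neelam 1/9; Priya 1/3; Rajiv 1/9

Neither parent survives and there are no descendants, so the estate passes to Lakshmi's siblings and their issue per stirpes.
The estate is divided into 3 equal shares of 1/3 among Priya, Tarun, Usha.
Priya is living and takes 1/3.
Tarun predeceased; the 1/3 allotted to Tarun's branch passes to Tarun's issue by representation.
The 1/3 is divided into 2 equal shares of 1/6 among Kavita, Eshan.
Kavita is living and takes 1/6.
Eshan is living and takes 1/6.
Usha predeceased; the 1/3 allotted to Usha's branch passes to Usha's issue by representation.
The 1/3 is divided into 3 equal shares of 1/9 among Rajiv, Neelam, Bhavna.
Rajiv is living and takes 1/9.
Neelam is living and takes 1/9.
Bhavna is living and takes 1/9.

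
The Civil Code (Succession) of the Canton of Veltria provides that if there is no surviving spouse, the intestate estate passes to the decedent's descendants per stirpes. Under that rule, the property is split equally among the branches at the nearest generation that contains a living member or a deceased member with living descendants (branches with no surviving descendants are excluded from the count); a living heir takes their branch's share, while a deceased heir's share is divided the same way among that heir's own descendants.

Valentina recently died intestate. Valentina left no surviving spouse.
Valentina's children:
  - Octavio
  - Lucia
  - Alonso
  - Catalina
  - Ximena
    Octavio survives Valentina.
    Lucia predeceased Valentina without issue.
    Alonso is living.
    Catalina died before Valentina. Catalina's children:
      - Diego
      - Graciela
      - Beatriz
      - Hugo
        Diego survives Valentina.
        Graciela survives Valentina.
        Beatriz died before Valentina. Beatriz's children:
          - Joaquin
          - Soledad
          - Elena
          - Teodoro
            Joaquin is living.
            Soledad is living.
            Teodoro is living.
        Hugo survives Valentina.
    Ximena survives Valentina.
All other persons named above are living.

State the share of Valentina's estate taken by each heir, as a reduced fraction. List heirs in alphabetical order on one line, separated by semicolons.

There is no surviving spouse, so the entire estate passes to Valentina's descendants per stirpes.
Lucia left no surviving issue, so that branch lapses and is disregarded.
The estate is divided into 4 equal shares of 1/4 among Octavio, Alonso, Catalina, Ximena.
Octavio is living and takes 1/4.
Alonso is living and takes 1/4.
Catalina predeceased; the 1/4 allotted to Catalina's branch passes to Catalina's issue by representation.
The 1/4 is divided into 4 equal shares of 1/16 among Diego, Graciela, Beatriz, Hugo.
Diego is living and takes 1/16.
Graciela is living and takes 1/16.
Beatriz predeceased; the 1/16 allotted to Beatriz's branch passes to Beatriz's issue by representation.
The 1/16 is divided into 4 equal shares of 1/64 among Joaquin, Soledad, Elena, Teodoro.
Joaquin is living and takes 1/64.
Soledad is living and takes 1/64.
Elena is living and takes 1/64.
Teodoro is living and takes 1/64.
Hugo is living and takes 1/16.
Ximena is living and takes 1/4.

Alonso 1/4; Diego 1/16; Elena 1/64; Graciela 1/16; Hugo 1/16; Joaquin 1/64; Octavio 1/4; Soledad 1/64; Teodoro 1/64; Ximena 1/4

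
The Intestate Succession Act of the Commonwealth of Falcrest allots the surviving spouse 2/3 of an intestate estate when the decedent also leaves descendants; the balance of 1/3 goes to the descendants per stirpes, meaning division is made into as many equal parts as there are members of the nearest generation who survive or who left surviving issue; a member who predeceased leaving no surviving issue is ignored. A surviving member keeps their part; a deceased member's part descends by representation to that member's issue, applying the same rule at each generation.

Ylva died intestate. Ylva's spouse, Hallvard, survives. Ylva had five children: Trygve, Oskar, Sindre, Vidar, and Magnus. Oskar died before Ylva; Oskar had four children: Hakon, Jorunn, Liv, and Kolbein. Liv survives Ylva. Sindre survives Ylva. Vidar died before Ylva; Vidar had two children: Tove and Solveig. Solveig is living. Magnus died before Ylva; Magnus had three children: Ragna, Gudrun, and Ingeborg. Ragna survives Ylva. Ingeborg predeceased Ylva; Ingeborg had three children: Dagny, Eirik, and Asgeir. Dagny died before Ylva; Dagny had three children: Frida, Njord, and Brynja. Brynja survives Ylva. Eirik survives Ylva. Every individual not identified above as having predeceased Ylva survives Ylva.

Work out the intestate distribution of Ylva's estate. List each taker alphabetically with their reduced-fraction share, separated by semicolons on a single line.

Asgeir 1/135; Brynja 1/405; Eirik 1/135; Frida 1/405; Gudrun 1/45; Hakon 1/60; Hallvard 2/3; Jorunn 1/60; Kolbein 1/60; Liv 1/60; Njord 1/405; Ragna 1/45; Sindre 1/15; Solveig 1/30; Tove 1/30; Trygve 1/15

Hallvard, as surviving spouse, takes 2/3.
The remaining 1/3 passes to Ylva's descendants per stirpes.
The 1/3 is divided into 5 equal shares of 1/15 among Trygve, Oskar, Sindre, Vidar, Magnus.
Trygve is living and takes 1/15.
Oskar predeceased; the 1/15 allotted to Oskar's branch passes to Oskar's issue by representation.
The 1/15 is divided into 4 equal shares of 1/60 among Hakon, Jorunn, Liv, Kolbein.
Hakon is living and takes 1/60.
Jorunn is living and takes 1/60.
Liv is living and takes 1/60.
Kolbein is living and takes 1/60.
Sindre is living and takes 1/15.
Vidar predeceased; the 1/15 allotted to Vidar's branch passes to Vidar's issue by representation.
The 1/15 is divided into 2 equal shares of 1/30 among Tove, Solveig.
Tove is living and takes 1/30.
Solveig is living and takes 1/30.
Magnus predeceased; the 1/15 allotted to Magnus's branch passes to Magnus's issue by representation.
The 1/15 is divided into 3 equal shares of 1/45 among Ragna, Gudrun, Ingeborg.
Ragna is living and takes 1/45.
Gudrun is living and takes 1/45.
Ingeborg predeceased; the 1/45 allotted to Ingeborg's branch passes to Ingeborg's issue by representation.
The 1/45 is divided into 3 equal shares of 1/135 among Dagny, Eirik, Asgeir.
Dagny predeceased; the 1/135 allotted to Dagny's branch passes to Dagny's issue by representation.
The 1/135 is divided into 3 equal shares of 1/405 among Frida, Njord, Brynja.
Frida is living and takes 1/405.
Njord is living and takes 1/405.
Brynja is living and takes 1/405.
Eirik is living and takes 1/135.
Asgeir is living and takes 1/135.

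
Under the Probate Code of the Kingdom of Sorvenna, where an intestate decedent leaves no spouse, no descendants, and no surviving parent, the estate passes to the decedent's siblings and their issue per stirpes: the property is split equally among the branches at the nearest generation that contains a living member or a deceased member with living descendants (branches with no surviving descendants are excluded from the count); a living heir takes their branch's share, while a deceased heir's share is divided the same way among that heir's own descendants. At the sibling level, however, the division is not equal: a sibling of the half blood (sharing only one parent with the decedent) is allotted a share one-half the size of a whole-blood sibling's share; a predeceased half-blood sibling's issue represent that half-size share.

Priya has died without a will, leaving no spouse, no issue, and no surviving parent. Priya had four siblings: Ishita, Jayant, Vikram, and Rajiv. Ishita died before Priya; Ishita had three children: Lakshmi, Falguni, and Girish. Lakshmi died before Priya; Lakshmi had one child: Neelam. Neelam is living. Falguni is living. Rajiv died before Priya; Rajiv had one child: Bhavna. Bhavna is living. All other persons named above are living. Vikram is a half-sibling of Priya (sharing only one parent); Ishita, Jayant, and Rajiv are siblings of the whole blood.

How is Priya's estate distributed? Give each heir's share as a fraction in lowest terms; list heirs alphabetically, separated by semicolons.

No spouse, descendants, or parent survives, so the estate passes to Priya's siblings per stirpes.
Half-blood siblings count for one-half the weight of whole-blood siblings at the initial division.
Dividing 1 in proportion to weights (total weight 7/2): Ishita (weight 1) → 2/7; Jayant (weight 1) → 2/7; Vikram (weight 1/2) → 1/7; Rajiv (weight 1) → 2/7.
Ishita predeceased; the 2/7 allotted to Ishita's branch passes to Ishita's issue by representation.
The 2/7 is divided into 3 equal shares of 2/21 among Lakshmi, Falguni, Girish.
Lakshmi predeceased; the 2/21 allotted to Lakshmi's branch passes to Lakshmi's issue by representation.
Neelam is the sole taker at this level and receives the full 2/21.
Falguni is living and takes 2/21.
Girish is living and takes 2/21.
Jayant is living and takes 2/7.
Vikram is living and takes 1/7.
Rajiv predeceased; the 2/7 allotted to Rajiv's branch passes to Rajiv's issue by representation.
Bhavna is the sole taker at this level and receives the full 2/7.

Bhavna 2/7; Falguni 2/21; Girish 2/21; Jayant 2/7; Neelam 2/21; Vikram 1/7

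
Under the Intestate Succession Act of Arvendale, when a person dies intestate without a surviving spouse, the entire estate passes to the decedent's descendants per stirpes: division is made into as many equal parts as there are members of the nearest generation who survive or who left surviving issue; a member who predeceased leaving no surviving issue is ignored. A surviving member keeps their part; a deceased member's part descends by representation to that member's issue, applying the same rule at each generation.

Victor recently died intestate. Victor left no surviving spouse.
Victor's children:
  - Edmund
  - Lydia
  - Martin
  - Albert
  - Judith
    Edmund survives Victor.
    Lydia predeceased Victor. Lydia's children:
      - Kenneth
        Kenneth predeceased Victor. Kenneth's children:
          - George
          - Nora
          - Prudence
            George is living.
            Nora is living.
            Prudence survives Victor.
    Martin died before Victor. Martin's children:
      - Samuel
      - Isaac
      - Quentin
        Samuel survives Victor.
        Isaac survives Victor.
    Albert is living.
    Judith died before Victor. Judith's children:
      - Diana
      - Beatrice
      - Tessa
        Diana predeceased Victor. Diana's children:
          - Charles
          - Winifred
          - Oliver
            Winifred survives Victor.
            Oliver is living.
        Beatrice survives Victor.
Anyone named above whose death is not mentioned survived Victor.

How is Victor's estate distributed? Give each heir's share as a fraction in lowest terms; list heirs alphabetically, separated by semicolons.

Albert 1/5; Beatrice 1/15; Charles 1/45; Edmund 1/5; George 1/15; Isaac 1/15; Nora 1/15; Oliver 1/45; Prudence 1/15; Quentin 1/15; Samuel 1/15; Tessa 1/15; Winifred 1/45

There is no surviving spouse, so the entire estate passes to Victor's descendants per stirpes.
The estate is divided into 5 equal shares of 1/5 among Edmund, Lydia, Martin, Albert, Judith.
Edmund is living and takes 1/5.
Lydia predeceased; the 1/5 allotted to Lydia's branch passes to Lydia's issue by representation.
Kenneth's line is the sole branch at this level, so the full 1/5 passes to Kenneth's issue by representation.
The 1/5 is divided into 3 equal shares of 1/15 among George, Nora, Prudence.
George is living and takes 1/15.
Nora is living and takes 1/15.
Prudence is living and takes 1/15.
Martin predeceased; the 1/5 allotted to Martin's branch passes to Martin's issue by representation.
The 1/5 is divided into 3 equal shares of 1/15 among Samuel, Isaac, Quentin.
Samuel is living and takes 1/15.
Isaac is living and takes 1/15.
Quentin is living and takes 1/15.
Albert is living and takes 1/5.
Judith predeceased; the 1/5 allotted to Judith's branch passes to Judith's issue by representation.
The 1/5 is divided into 3 equal shares of 1/15 among Diana, Beatrice, Tessa.
Diana predeceased; the 1/15 allotted to Diana's branch passes to Diana's issue by representation.
The 1/15 is divided into 3 equal shares of 1/45 among Charles, Winifred, Oliver.
Charles is living and takes 1/45.
Winifred is living and takes 1/45.
Oliver is living and takes 1/45.
Beatrice is living and takes 1/15.
Tessa is living and takes 1/15.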